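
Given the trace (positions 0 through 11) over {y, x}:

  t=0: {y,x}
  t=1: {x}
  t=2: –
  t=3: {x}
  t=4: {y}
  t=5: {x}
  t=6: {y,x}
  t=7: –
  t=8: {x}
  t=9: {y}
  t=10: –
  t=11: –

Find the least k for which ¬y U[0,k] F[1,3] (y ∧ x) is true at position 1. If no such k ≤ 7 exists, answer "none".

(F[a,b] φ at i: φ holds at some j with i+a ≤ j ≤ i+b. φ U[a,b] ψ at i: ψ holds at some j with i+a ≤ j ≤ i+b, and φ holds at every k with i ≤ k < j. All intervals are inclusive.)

Need earliest j ≥ 1 with F[1,3] (y ∧ x), and ¬y at every k in [1,j-1].
  j=1: rhs fails.
  j=2: rhs fails.
  j=3: rhs holds; lhs holds on [1,2]. k = 2.

2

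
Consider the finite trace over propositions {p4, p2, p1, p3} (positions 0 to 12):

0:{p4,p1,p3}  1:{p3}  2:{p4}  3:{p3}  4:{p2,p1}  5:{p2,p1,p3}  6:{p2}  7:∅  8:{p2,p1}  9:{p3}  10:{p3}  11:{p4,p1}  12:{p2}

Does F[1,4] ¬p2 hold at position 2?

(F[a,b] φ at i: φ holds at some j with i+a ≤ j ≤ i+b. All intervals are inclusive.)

Check ¬p2 at each j in [3,6]:
  j=3: true
  j=4: false
  j=5: false
  j=6: false
Found at j=3 → formula holds.

Yes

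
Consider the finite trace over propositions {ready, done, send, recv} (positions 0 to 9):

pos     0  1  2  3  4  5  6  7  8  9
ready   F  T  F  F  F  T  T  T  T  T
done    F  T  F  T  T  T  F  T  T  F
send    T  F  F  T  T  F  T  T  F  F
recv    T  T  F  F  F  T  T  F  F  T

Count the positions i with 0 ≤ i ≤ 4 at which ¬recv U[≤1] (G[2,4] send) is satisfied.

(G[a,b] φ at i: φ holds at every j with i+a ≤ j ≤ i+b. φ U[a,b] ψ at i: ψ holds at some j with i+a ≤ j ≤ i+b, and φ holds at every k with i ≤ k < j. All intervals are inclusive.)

Evaluate at each i in [0,4]:
  i=0: ✗ (no rhs in [0,1])
  i=1: ✗ (no rhs in [1,2])
  i=2: ✗ (no rhs in [2,3])
  i=3: ✗ (no rhs in [3,4])
  i=4: ✗ (no rhs in [4,5])
Positions where it holds: {} → 0.

0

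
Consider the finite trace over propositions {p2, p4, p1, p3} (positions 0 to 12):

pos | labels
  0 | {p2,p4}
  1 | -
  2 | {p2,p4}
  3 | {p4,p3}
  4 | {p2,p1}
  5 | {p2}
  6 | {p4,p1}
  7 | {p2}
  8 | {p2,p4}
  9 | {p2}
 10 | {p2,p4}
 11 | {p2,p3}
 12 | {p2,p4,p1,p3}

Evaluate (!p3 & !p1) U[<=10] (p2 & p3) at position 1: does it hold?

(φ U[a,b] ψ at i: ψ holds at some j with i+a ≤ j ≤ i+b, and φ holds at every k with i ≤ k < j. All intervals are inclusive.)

Need some j in [1,11] with (p2 & p3), and (!p3 & !p1) at every k in [1,j-1].
  j=1: (p2 & p3) false.
  j=2: (p2 & p3) false.
  j=3: (p2 & p3) false.
  j=4: (p2 & p3) false.
  j=5: (p2 & p3) false.
  j=6: (p2 & p3) false.
  j=7: (p2 & p3) false.
  j=8: (p2 & p3) false.
  j=9: (p2 & p3) false.
  j=10: (p2 & p3) false.
  j=11: (p2 & p3) holds, but (!p3 & !p1) fails at k=3 → not this j.
No j in the window works → until fails.

False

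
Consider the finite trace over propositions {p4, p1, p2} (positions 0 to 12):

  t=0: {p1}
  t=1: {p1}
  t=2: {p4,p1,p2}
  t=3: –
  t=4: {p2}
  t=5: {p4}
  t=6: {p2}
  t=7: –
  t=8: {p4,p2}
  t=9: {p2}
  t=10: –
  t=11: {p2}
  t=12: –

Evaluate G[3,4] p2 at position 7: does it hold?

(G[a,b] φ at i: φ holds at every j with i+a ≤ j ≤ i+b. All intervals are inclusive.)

Check p2 at every j in [10,11]:
  j=10: false
  j=11: true
Fails at j=10 → formula fails.

No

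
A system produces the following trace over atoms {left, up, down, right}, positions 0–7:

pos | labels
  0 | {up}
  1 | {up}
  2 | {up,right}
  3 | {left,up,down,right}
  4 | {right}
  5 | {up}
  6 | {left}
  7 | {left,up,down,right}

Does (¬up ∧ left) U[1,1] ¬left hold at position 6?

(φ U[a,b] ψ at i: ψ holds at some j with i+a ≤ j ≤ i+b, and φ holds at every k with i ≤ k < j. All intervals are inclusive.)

Does not hold

Need some j in [7,7] with ¬left, and (¬up ∧ left) at every k in [6,j-1].
  j=7: ¬left false.
No j in the window works → until fails.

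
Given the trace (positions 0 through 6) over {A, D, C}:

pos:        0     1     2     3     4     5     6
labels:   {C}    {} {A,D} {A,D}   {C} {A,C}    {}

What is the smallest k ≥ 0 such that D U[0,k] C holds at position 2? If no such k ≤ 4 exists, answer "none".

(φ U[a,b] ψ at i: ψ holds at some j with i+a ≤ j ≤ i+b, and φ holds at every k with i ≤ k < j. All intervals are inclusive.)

2

Need earliest j ≥ 2 with C, and D at every k in [2,j-1].
  j=2: rhs fails.
  j=3: rhs fails.
  j=4: rhs holds; lhs holds on [2,3]. k = 2.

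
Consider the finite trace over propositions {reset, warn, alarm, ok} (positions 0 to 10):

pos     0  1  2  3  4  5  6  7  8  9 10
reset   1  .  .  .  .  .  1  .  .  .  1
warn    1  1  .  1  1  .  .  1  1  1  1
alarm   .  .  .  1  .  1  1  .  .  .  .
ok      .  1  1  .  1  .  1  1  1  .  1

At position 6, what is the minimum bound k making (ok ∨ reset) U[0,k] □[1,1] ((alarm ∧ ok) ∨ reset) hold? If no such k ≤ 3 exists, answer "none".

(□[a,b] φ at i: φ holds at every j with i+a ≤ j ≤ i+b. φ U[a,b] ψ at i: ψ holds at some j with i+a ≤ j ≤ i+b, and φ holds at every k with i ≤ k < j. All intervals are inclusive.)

3

Need earliest j ≥ 6 with □[1,1] ((alarm ∧ ok) ∨ reset), and (ok ∨ reset) at every k in [6,j-1].
  j=6: rhs fails.
  j=7: rhs fails.
  j=8: rhs fails.
  j=9: rhs holds; lhs holds on [6,8]. k = 3.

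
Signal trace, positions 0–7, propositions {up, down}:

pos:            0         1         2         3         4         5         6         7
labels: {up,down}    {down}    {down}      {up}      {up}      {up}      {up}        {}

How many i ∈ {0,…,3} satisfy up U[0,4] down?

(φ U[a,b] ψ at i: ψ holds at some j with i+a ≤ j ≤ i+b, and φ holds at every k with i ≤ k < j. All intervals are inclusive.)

Evaluate at each i in [0,3]:
  i=0: ✓ (rhs at j=0)
  i=1: ✓ (rhs at j=1)
  i=2: ✓ (rhs at j=2)
  i=3: ✗ (no rhs in [3,7])
Positions where it holds: {0, 1, 2} → 3.

3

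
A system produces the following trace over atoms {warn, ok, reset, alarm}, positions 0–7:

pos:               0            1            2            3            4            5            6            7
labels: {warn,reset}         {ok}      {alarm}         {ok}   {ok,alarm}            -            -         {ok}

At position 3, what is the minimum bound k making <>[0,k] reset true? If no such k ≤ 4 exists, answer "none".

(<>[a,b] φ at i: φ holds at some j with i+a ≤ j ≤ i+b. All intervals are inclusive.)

none

Scan j = 3,4,… for reset:
  j=3: fails
  j=4: fails
  j=5: fails
  j=6: fails
  j=7: fails
No j in [3,7] satisfies it → none.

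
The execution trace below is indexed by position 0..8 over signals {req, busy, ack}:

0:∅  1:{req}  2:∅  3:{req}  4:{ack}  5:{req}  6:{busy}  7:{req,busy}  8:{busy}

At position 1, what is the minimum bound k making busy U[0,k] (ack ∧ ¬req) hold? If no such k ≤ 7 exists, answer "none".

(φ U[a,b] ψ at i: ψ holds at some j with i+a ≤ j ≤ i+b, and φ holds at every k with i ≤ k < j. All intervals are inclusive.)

none

Need earliest j ≥ 1 with (ack ∧ ¬req), and busy at every k in [1,j-1].
  j=1: rhs fails.
  j=2: rhs fails.
  j=3: rhs fails.
  j=4: rhs holds but lhs fails at k=1.
  j=5: rhs fails.
  j=6: rhs fails.
  j=7: rhs fails.
  j=8: rhs fails.
No witness within the range → none.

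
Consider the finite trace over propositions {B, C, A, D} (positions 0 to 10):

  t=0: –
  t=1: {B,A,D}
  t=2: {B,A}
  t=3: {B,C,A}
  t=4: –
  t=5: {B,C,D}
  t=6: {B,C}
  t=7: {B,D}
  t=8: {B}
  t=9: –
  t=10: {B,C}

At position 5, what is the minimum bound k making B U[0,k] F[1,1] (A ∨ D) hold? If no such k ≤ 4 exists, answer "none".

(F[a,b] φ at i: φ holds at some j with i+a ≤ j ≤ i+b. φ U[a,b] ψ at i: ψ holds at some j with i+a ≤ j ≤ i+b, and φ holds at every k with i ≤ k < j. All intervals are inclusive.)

1

Need earliest j ≥ 5 with F[1,1] (A ∨ D), and B at every k in [5,j-1].
  j=5: rhs fails.
  j=6: rhs holds; lhs holds on [5,5]. k = 1.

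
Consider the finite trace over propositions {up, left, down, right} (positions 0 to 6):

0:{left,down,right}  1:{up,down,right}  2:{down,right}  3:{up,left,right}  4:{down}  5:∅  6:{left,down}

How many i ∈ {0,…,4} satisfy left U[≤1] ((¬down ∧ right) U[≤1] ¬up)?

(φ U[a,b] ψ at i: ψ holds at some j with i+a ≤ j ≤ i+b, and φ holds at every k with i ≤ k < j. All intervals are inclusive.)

4

Evaluate at each i in [0,4]:
  i=0: ✓ (rhs at j=0)
  i=1: ✗ (lhs fails at k=1 before rhs at j=2)
  i=2: ✓ (rhs at j=2)
  i=3: ✓ (rhs at j=3)
  i=4: ✓ (rhs at j=4)
Positions where it holds: {0, 2, 3, 4} → 4.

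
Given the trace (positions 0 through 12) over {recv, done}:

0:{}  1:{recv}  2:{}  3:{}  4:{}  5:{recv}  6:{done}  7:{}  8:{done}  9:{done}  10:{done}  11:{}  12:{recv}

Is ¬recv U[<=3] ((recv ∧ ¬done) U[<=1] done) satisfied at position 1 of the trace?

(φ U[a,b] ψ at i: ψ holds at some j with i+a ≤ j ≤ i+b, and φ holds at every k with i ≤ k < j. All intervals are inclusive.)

Need some j in [1,4] with ((recv ∧ ¬done) U[<=1] done), and ¬recv at every k in [1,j-1].
  j=1: ((recv ∧ ¬done) U[<=1] done) — fails.
  j=2: ((recv ∧ ¬done) U[<=1] done) — fails.
  j=3: ((recv ∧ ¬done) U[<=1] done) — fails.
  j=4: ((recv ∧ ¬done) U[<=1] done) — fails.
No j in the window works → until fails.

Does not hold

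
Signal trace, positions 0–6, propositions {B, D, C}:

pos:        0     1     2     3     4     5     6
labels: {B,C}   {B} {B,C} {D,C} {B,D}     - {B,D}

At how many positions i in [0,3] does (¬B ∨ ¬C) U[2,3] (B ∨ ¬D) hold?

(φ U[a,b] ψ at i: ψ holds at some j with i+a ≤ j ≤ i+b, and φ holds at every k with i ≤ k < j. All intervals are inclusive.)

1

Evaluate at each i in [0,3]:
  i=0: ✗ (lhs fails at k=0 before rhs at j=2)
  i=1: ✗ (lhs fails at k=2 before rhs at j=4)
  i=2: ✗ (lhs fails at k=2 before rhs at j=4)
  i=3: ✓ (rhs at j=5; lhs holds on [3,4])
Positions where it holds: {3} → 1.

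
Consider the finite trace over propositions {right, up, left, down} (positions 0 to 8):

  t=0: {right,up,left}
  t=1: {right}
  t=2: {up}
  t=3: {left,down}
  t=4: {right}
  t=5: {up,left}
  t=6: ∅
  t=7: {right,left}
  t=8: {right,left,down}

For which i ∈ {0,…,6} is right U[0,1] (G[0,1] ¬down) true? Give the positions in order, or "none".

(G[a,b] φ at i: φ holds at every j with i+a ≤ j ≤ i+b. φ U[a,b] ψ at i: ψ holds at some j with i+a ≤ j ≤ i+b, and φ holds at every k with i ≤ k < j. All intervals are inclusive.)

Evaluate at each i in [0,6]:
  i=0: ✓ (rhs at j=0)
  i=1: ✓ (rhs at j=1)
  i=2: ✗ (no rhs in [2,3])
  i=3: ✗ (lhs fails at k=3 before rhs at j=4)
  i=4: ✓ (rhs at j=4)
  i=5: ✓ (rhs at j=5)
  i=6: ✓ (rhs at j=6)

0, 1, 4, 5, 6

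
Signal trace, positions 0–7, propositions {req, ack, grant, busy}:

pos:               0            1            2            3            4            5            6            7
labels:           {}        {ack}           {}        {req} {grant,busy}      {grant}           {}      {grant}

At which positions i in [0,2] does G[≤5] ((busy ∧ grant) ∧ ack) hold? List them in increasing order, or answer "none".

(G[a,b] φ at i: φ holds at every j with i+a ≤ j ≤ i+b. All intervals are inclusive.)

Evaluate at each i in [0,2]:
  i=0: ✗ (fails at j=0)
  i=1: ✗ (fails at j=1)
  i=2: ✗ (fails at j=2)

none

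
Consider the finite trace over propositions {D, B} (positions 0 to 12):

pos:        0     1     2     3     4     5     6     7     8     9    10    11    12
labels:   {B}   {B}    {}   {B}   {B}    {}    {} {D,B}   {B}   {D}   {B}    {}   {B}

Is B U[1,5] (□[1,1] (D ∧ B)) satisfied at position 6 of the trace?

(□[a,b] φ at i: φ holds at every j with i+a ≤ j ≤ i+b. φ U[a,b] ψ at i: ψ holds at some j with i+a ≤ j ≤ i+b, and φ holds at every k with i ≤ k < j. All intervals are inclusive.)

Need some j in [7,11] with □[1,1] (D ∧ B), and B at every k in [6,j-1].
  j=7: □[1,1] (D ∧ B) — fails at 8.
  j=8: □[1,1] (D ∧ B) — fails at 9.
  j=9: □[1,1] (D ∧ B) — fails at 10.
  j=10: □[1,1] (D ∧ B) — fails at 11.
  j=11: □[1,1] (D ∧ B) — fails at 12.
No j in the window works → until fails.

False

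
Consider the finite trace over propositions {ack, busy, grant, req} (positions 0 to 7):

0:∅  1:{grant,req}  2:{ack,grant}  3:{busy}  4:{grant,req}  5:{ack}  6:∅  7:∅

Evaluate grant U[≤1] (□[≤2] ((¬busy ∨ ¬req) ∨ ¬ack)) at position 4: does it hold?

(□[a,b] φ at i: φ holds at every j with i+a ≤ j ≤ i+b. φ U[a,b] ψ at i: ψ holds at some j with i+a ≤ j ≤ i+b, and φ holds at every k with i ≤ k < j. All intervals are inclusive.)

Need some j in [4,5] with □[≤2] ((¬busy ∨ ¬req) ∨ ¬ack), and grant at every k in [4,j-1].
  j=4: □[≤2] ((¬busy ∨ ¬req) ∨ ¬ack) holds; no prefix to check → satisfied.

Holds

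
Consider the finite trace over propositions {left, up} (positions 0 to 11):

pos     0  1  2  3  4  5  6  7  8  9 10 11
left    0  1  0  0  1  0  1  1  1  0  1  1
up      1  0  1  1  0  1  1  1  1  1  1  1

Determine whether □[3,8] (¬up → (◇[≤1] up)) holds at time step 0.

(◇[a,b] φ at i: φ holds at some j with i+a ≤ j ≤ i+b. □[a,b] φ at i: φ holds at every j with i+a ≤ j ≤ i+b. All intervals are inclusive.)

True

Check (¬up → (◇[≤1] up)) at every j in [3,8]:
  j=3: antecedent false → ✓
  j=4: antecedent true; consequent holds (witness at 5) → ✓
  j=5: antecedent false → ✓
  j=6: antecedent false → ✓
  j=7: antecedent false → ✓
  j=8: antecedent false → ✓
All positions satisfy it → formula holds.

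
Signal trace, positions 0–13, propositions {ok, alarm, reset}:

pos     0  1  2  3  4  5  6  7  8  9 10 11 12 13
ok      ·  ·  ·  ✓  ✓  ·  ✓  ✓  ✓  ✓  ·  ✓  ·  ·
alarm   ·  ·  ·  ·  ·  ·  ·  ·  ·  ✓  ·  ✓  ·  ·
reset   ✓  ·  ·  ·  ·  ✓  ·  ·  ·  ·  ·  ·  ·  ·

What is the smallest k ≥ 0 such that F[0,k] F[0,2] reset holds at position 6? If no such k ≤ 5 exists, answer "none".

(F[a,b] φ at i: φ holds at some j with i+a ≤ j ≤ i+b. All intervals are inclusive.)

Scan j = 6,7,… for F[0,2] reset:
  j=6: fails
  j=7: fails
  j=8: fails
  j=9: fails
  j=10: fails
  j=11: fails
No j in [6,11] satisfies it → none.

none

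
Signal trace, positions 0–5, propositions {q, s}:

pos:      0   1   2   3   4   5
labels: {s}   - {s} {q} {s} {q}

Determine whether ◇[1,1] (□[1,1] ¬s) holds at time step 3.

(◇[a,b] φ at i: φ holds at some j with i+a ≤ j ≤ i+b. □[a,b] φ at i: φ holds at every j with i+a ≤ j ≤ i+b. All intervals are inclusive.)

Check □[1,1] ¬s at each j in [4,4]:
  j=4: holds on [5,5]
Found at j=4 → formula holds.

Yes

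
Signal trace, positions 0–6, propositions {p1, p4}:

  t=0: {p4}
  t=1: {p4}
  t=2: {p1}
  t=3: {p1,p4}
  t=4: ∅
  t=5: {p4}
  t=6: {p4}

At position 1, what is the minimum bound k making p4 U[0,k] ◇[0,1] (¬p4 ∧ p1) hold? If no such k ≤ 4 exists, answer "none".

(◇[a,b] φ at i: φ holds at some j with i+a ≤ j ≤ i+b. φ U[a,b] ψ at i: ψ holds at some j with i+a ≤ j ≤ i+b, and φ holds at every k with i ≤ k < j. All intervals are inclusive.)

0

Need earliest j ≥ 1 with ◇[0,1] (¬p4 ∧ p1), and p4 at every k in [1,j-1].
  j=1: rhs holds (empty prefix). k = 0.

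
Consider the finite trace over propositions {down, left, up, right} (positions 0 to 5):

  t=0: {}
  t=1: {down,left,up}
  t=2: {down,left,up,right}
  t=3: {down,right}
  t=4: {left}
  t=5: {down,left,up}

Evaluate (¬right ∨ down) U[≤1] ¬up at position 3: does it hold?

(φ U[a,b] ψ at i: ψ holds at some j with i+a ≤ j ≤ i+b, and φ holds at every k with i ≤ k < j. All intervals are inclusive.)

Holds

Need some j in [3,4] with ¬up, and (¬right ∨ down) at every k in [3,j-1].
  j=3: ¬up holds; no prefix to check → satisfied.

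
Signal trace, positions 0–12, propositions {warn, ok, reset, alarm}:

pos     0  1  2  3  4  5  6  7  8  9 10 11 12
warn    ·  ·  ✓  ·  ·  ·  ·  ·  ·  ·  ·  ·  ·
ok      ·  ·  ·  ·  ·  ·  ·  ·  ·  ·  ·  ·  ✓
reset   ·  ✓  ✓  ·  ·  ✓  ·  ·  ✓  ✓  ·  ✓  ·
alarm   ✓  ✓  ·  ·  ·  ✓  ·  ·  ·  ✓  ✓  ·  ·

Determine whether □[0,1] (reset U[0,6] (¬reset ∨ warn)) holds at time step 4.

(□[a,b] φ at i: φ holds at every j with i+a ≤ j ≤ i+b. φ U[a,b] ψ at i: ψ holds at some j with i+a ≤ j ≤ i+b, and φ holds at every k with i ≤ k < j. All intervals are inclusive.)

Holds

Check (reset U[0,6] (¬reset ∨ warn)) at every j in [4,5]:
  j=4: holds
  j=5: holds
All positions satisfy it → formula holds.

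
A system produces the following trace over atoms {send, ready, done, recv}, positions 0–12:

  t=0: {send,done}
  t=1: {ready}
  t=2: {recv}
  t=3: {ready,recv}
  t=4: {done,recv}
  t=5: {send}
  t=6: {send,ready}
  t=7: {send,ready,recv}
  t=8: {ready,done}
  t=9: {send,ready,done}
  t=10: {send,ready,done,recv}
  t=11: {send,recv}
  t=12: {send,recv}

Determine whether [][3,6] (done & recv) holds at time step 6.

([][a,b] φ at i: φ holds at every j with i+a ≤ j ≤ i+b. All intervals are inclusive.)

No

Check (done & recv) at every j in [9,12]:
  j=9: false
  j=10: true
  j=11: false
  j=12: false
Fails at j=9 → formula fails.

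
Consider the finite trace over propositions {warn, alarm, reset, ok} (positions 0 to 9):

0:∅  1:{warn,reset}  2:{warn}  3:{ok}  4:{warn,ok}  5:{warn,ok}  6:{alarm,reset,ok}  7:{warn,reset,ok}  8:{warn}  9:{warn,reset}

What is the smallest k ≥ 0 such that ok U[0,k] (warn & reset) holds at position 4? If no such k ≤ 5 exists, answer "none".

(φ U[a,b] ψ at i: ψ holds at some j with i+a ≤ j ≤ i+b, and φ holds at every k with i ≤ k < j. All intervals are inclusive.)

3

Need earliest j ≥ 4 with (warn & reset), and ok at every k in [4,j-1].
  j=4: rhs fails.
  j=5: rhs fails.
  j=6: rhs fails.
  j=7: rhs holds; lhs holds on [4,6]. k = 3.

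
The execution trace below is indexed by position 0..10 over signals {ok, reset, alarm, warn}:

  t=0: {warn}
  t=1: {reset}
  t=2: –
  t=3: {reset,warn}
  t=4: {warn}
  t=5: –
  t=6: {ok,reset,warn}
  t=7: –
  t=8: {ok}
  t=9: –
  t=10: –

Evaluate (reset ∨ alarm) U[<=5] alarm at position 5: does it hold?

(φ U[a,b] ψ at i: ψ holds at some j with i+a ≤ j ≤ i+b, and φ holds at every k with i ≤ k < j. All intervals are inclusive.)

No

Need some j in [5,10] with alarm, and (reset ∨ alarm) at every k in [5,j-1].
  j=5: alarm false.
  j=6: alarm false.
  j=7: alarm false.
  j=8: alarm false.
  j=9: alarm false.
  j=10: alarm false.
No j in the window works → until fails.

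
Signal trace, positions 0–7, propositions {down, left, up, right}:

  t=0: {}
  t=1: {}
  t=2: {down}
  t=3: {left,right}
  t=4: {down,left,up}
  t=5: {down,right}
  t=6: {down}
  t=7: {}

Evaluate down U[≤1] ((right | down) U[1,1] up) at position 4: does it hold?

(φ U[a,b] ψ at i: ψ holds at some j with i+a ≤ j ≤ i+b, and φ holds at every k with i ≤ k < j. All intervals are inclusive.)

Need some j in [4,5] with ((right | down) U[1,1] up), and down at every k in [4,j-1].
  j=4: ((right | down) U[1,1] up) — fails.
  j=5: ((right | down) U[1,1] up) — fails.
No j in the window works → until fails.

Does not hold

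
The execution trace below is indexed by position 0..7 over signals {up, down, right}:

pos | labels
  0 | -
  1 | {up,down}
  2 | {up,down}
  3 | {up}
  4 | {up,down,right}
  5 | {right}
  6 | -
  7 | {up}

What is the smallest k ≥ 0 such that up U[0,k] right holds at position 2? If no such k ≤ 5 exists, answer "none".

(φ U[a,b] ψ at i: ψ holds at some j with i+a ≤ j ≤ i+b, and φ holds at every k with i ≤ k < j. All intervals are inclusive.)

Need earliest j ≥ 2 with right, and up at every k in [2,j-1].
  j=2: rhs fails.
  j=3: rhs fails.
  j=4: rhs holds; lhs holds on [2,3]. k = 2.

2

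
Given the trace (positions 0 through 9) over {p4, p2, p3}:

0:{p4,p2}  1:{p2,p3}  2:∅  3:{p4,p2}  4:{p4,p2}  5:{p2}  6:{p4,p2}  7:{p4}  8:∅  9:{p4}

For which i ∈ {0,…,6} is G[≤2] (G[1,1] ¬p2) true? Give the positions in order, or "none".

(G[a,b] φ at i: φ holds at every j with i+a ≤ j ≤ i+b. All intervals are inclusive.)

6

Evaluate at each i in [0,6]:
  i=0: ✗ (fails at j=0)
  i=1: ✗ (fails at j=2)
  i=2: ✗ (fails at j=2)
  i=3: ✗ (fails at j=3)
  i=4: ✗ (fails at j=4)
  i=5: ✗ (fails at j=5)
  i=6: ✓ (all of [6,8])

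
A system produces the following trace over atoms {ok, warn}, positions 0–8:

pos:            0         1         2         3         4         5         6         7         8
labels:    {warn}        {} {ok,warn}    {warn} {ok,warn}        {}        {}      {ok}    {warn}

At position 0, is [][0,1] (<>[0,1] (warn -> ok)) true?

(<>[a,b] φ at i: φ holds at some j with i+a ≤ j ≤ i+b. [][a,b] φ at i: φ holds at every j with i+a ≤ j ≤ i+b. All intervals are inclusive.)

True

Check <>[0,1] (warn -> ok) at every j in [0,1]:
  j=0: holds (witness at 1)
  j=1: holds (witness at 1)
All positions satisfy it → formula holds.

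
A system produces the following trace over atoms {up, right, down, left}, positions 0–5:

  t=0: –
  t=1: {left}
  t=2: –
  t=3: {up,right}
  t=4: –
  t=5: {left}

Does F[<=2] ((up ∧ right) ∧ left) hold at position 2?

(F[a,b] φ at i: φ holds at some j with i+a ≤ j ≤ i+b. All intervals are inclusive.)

Check ((up ∧ right) ∧ left) at each j in [2,4]:
  j=2: false
  j=3: false
  j=4: false
No position in the window satisfies it → formula fails.

Does not hold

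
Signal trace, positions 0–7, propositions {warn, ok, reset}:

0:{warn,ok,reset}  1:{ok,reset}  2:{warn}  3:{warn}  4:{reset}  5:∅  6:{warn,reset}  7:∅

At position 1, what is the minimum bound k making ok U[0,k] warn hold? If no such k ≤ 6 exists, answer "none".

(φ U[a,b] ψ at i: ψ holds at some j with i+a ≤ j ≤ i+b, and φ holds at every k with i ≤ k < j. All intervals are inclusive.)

Need earliest j ≥ 1 with warn, and ok at every k in [1,j-1].
  j=1: rhs fails.
  j=2: rhs holds; lhs holds on [1,1]. k = 1.

1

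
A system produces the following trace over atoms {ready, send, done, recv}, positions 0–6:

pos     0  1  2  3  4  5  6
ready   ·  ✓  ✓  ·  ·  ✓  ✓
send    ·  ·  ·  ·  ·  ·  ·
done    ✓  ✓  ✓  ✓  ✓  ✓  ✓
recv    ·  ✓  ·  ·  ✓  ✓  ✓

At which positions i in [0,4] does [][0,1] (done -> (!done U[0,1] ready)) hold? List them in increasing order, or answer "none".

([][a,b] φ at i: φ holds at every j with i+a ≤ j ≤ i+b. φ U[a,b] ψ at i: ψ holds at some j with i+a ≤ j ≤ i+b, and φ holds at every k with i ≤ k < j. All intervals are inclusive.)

1

Evaluate at each i in [0,4]:
  i=0: ✗ (fails at j=0)
  i=1: ✓ (all of [1,2])
  i=2: ✗ (fails at j=3)
  i=3: ✗ (fails at j=3)
  i=4: ✗ (fails at j=4)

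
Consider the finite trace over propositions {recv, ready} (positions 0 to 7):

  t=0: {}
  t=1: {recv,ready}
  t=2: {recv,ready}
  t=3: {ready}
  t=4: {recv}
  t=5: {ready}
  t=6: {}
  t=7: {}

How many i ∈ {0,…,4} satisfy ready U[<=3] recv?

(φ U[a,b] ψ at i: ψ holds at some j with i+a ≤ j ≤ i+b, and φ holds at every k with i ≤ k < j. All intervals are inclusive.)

Evaluate at each i in [0,4]:
  i=0: ✗ (lhs fails at k=0 before rhs at j=1)
  i=1: ✓ (rhs at j=1)
  i=2: ✓ (rhs at j=2)
  i=3: ✓ (rhs at j=4; lhs holds on [3,3])
  i=4: ✓ (rhs at j=4)
Positions where it holds: {1, 2, 3, 4} → 4.

4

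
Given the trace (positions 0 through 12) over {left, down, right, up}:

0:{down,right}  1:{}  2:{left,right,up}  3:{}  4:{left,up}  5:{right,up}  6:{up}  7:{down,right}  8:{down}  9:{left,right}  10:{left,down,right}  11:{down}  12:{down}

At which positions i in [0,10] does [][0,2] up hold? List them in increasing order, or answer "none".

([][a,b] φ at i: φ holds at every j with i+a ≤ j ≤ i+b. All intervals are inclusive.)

4

Evaluate at each i in [0,10]:
  i=0: ✗ (fails at j=0)
  i=1: ✗ (fails at j=1)
  i=2: ✗ (fails at j=3)
  i=3: ✗ (fails at j=3)
  i=4: ✓ (all of [4,6])
  i=5: ✗ (fails at j=7)
  i=6: ✗ (fails at j=7)
  i=7: ✗ (fails at j=7)
  i=8: ✗ (fails at j=8)
  i=9: ✗ (fails at j=9)
  i=10: ✗ (fails at j=10)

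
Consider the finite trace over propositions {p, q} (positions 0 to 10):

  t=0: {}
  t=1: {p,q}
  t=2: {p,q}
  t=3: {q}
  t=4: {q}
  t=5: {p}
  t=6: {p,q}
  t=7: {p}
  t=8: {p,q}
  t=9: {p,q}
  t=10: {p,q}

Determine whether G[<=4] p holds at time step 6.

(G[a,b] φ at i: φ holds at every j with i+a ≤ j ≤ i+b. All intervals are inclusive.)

Holds

Check p at every j in [6,10]:
  j=6: true
  j=7: true
  j=8: true
  j=9: true
  j=10: true
All positions satisfy it → formula holds.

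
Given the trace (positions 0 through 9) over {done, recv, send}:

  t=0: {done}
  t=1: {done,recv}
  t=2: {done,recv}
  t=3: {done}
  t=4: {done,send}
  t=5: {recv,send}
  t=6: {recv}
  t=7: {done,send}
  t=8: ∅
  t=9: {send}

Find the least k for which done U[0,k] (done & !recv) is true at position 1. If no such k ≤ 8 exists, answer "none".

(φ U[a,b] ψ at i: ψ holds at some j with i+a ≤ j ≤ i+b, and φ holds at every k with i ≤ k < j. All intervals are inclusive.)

Need earliest j ≥ 1 with (done & !recv), and done at every k in [1,j-1].
  j=1: rhs fails.
  j=2: rhs fails.
  j=3: rhs holds; lhs holds on [1,2]. k = 2.

2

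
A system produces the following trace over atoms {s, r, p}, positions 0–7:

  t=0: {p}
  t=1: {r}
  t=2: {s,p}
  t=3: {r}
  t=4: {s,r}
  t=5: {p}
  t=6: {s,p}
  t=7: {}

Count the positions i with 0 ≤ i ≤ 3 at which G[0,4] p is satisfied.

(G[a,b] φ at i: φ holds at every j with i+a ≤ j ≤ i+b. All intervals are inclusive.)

Evaluate at each i in [0,3]:
  i=0: ✗ (fails at j=1)
  i=1: ✗ (fails at j=1)
  i=2: ✗ (fails at j=3)
  i=3: ✗ (fails at j=3)
Positions where it holds: {} → 0.

0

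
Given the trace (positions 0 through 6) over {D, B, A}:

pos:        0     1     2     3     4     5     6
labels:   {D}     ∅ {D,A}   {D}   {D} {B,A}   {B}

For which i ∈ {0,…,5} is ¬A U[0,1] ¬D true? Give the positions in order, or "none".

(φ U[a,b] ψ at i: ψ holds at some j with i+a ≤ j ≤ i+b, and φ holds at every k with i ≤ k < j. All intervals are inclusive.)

0, 1, 4, 5

Evaluate at each i in [0,5]:
  i=0: ✓ (rhs at j=1; lhs holds on [0,0])
  i=1: ✓ (rhs at j=1)
  i=2: ✗ (no rhs in [2,3])
  i=3: ✗ (no rhs in [3,4])
  i=4: ✓ (rhs at j=5; lhs holds on [4,4])
  i=5: ✓ (rhs at j=5)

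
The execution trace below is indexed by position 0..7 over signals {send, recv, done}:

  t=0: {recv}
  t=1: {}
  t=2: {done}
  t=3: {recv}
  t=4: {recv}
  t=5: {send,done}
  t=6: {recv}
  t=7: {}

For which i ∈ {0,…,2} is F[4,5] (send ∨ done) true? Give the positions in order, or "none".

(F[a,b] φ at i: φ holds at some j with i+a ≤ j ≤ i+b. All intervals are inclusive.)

Evaluate at each i in [0,2]:
  i=0: ✓ (witness j=5)
  i=1: ✓ (witness j=5)
  i=2: ✗ (none in [6,7])

0, 1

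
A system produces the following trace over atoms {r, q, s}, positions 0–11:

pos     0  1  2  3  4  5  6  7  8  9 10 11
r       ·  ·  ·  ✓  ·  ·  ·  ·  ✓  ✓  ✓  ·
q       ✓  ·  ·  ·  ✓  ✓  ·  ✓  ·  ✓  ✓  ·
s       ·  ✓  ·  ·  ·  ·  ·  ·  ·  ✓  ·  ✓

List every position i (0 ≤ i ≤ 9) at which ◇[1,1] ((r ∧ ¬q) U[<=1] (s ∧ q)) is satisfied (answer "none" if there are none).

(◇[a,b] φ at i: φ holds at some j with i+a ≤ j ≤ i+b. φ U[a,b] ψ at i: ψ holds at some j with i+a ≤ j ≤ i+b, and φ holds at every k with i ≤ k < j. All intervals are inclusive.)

7, 8

Evaluate at each i in [0,9]:
  i=0: ✗ (none in [1,1])
  i=1: ✗ (none in [2,2])
  i=2: ✗ (none in [3,3])
  i=3: ✗ (none in [4,4])
  i=4: ✗ (none in [5,5])
  i=5: ✗ (none in [6,6])
  i=6: ✗ (none in [7,7])
  i=7: ✓ (witness j=8)
  i=8: ✓ (witness j=9)
  i=9: ✗ (none in [10,10])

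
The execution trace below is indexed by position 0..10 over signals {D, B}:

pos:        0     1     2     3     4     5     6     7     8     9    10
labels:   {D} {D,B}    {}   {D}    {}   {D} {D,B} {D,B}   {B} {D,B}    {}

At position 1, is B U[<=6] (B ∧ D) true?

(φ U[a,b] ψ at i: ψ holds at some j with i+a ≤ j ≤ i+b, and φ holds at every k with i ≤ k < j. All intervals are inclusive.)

Holds

Need some j in [1,7] with (B ∧ D), and B at every k in [1,j-1].
  j=1: (B ∧ D) holds; no prefix to check → satisfied.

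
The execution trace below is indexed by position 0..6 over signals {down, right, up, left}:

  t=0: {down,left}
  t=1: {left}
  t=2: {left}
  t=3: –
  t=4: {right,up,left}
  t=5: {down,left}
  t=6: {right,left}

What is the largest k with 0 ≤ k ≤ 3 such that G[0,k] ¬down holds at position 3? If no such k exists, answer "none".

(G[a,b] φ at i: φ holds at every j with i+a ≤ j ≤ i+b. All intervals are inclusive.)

1

¬down must hold from j=3 onward; find where it first fails.
  j=3: holds
  j=4: holds
  j=5: fails
Holds on [3,4], so largest k = 1.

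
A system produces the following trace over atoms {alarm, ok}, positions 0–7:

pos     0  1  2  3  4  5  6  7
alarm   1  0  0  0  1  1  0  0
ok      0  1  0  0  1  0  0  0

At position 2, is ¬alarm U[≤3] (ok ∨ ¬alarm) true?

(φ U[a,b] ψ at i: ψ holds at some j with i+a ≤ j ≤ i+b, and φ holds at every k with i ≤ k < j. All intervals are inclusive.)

Need some j in [2,5] with (ok ∨ ¬alarm), and ¬alarm at every k in [2,j-1].
  j=2: (ok ∨ ¬alarm) holds; no prefix to check → satisfied.

Yes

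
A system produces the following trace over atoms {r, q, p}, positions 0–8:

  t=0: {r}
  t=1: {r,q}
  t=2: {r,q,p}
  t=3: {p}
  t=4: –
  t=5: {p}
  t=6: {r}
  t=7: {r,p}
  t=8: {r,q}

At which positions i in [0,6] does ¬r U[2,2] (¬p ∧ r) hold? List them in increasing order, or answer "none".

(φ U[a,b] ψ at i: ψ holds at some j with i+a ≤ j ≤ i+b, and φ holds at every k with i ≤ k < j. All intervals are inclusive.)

Evaluate at each i in [0,6]:
  i=0: ✗ (no rhs in [2,2])
  i=1: ✗ (no rhs in [3,3])
  i=2: ✗ (no rhs in [4,4])
  i=3: ✗ (no rhs in [5,5])
  i=4: ✓ (rhs at j=6; lhs holds on [4,5])
  i=5: ✗ (no rhs in [7,7])
  i=6: ✗ (lhs fails at k=6 before rhs at j=8)

4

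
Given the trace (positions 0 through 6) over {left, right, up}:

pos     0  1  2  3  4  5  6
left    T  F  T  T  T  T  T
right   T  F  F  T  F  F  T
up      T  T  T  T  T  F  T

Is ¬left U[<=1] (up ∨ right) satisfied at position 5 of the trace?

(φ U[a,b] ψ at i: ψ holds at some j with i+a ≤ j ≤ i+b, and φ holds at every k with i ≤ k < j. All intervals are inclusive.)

No

Need some j in [5,6] with (up ∨ right), and ¬left at every k in [5,j-1].
  j=5: (up ∨ right) false.
  j=6: (up ∨ right) holds, but ¬left fails at k=5 → not this j.
No j in the window works → until fails.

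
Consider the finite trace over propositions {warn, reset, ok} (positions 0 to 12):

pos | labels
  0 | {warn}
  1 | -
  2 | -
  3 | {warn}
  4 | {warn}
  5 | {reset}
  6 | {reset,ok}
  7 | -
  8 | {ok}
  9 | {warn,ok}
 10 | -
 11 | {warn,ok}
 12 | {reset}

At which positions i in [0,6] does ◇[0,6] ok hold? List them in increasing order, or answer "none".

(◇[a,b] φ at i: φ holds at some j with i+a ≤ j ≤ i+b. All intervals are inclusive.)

0, 1, 2, 3, 4, 5, 6

Evaluate at each i in [0,6]:
  i=0: ✓ (witness j=6)
  i=1: ✓ (witness j=6)
  i=2: ✓ (witness j=6)
  i=3: ✓ (witness j=6)
  i=4: ✓ (witness j=6)
  i=5: ✓ (witness j=6)
  i=6: ✓ (witness j=6)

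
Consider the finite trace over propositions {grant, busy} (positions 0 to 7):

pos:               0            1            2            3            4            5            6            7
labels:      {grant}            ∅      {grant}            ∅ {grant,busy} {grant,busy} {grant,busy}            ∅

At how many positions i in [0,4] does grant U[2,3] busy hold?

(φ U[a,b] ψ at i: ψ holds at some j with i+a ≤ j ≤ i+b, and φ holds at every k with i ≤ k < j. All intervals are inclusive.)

1

Evaluate at each i in [0,4]:
  i=0: ✗ (no rhs in [2,3])
  i=1: ✗ (lhs fails at k=1 before rhs at j=4)
  i=2: ✗ (lhs fails at k=3 before rhs at j=4)
  i=3: ✗ (lhs fails at k=3 before rhs at j=5)
  i=4: ✓ (rhs at j=6; lhs holds on [4,5])
Positions where it holds: {4} → 1.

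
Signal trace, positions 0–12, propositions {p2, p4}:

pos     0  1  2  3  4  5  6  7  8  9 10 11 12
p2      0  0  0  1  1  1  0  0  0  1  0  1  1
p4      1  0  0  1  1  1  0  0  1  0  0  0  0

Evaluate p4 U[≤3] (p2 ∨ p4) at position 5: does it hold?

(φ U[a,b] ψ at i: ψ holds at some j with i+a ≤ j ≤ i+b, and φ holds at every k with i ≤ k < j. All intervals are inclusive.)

True

Need some j in [5,8] with (p2 ∨ p4), and p4 at every k in [5,j-1].
  j=5: (p2 ∨ p4) holds; no prefix to check → satisfied.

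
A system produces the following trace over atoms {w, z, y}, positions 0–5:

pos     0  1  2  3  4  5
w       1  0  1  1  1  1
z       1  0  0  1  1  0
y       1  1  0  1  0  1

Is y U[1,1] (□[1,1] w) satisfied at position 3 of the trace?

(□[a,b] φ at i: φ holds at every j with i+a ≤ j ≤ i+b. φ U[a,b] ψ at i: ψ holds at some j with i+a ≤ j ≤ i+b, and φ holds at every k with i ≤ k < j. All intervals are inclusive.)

Need some j in [4,4] with □[1,1] w, and y at every k in [3,j-1].
  j=4: □[1,1] w holds; y holds at every k in [3,3] → satisfied.

Yes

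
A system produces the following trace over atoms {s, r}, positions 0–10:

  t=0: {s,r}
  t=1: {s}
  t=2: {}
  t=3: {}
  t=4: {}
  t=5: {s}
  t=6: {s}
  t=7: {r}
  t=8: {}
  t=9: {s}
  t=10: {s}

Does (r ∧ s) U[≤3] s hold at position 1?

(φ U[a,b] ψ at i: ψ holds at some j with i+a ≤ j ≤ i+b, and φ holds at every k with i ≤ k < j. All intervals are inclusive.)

Need some j in [1,4] with s, and (r ∧ s) at every k in [1,j-1].
  j=1: s holds; no prefix to check → satisfied.

True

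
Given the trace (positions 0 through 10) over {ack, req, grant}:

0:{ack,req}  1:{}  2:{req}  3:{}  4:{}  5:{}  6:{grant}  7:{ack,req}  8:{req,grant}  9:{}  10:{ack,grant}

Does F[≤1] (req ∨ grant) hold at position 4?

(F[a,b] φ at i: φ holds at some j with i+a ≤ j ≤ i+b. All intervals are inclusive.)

Check (req ∨ grant) at each j in [4,5]:
  j=4: false
  j=5: false
No position in the window satisfies it → formula fails.

False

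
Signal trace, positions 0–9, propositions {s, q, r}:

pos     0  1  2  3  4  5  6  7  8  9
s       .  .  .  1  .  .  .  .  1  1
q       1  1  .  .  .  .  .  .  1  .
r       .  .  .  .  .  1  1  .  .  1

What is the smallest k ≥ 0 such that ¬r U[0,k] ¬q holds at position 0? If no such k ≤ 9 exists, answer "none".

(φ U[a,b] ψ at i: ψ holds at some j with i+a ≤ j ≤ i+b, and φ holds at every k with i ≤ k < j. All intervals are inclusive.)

2

Need earliest j ≥ 0 with ¬q, and ¬r at every k in [0,j-1].
  j=0: rhs fails.
  j=1: rhs fails.
  j=2: rhs holds; lhs holds on [0,1]. k = 2.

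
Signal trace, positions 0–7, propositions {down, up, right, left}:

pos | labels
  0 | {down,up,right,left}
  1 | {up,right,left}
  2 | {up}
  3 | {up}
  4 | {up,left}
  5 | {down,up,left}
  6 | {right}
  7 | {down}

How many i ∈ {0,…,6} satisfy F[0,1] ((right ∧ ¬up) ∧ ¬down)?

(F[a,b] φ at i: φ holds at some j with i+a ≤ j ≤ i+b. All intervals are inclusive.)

2

Evaluate at each i in [0,6]:
  i=0: ✗ (none in [0,1])
  i=1: ✗ (none in [1,2])
  i=2: ✗ (none in [2,3])
  i=3: ✗ (none in [3,4])
  i=4: ✗ (none in [4,5])
  i=5: ✓ (witness j=6)
  i=6: ✓ (witness j=6)
Positions where it holds: {5, 6} → 2.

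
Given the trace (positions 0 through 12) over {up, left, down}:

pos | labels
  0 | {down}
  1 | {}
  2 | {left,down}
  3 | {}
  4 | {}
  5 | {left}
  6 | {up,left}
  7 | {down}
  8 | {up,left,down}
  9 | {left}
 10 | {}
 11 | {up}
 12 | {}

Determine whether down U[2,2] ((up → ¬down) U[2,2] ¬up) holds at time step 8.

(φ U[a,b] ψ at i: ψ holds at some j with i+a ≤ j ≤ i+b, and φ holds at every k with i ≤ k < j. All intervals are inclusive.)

Need some j in [10,10] with ((up → ¬down) U[2,2] ¬up), and down at every k in [8,j-1].
  j=10: ((up → ¬down) U[2,2] ¬up) holds, but down fails at k=9 → not this j.
No j in the window works → until fails.

Does not hold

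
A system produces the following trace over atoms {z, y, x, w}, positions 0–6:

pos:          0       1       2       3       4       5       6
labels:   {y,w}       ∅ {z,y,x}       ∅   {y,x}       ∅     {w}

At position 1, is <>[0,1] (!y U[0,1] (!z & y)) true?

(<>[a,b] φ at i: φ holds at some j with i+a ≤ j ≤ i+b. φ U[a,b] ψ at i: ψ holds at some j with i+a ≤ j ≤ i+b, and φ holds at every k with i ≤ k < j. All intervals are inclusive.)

Check (!y U[0,1] (!z & y)) at each j in [1,2]:
  j=1: fails
  j=2: fails
No position in the window satisfies it → formula fails.

Does not hold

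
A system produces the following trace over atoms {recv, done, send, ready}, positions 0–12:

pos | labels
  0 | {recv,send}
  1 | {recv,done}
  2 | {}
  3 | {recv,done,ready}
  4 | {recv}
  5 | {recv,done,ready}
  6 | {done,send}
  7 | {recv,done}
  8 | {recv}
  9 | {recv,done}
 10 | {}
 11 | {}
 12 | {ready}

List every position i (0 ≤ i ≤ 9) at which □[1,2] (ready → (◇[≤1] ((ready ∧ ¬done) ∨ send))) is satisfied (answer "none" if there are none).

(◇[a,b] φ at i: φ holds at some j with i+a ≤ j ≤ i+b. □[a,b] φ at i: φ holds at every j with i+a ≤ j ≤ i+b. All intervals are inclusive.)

Evaluate at each i in [0,9]:
  i=0: ✓ (all of [1,2])
  i=1: ✗ (fails at j=3)
  i=2: ✗ (fails at j=3)
  i=3: ✓ (all of [4,5])
  i=4: ✓ (all of [5,6])
  i=5: ✓ (all of [6,7])
  i=6: ✓ (all of [7,8])
  i=7: ✓ (all of [8,9])
  i=8: ✓ (all of [9,10])
  i=9: ✓ (all of [10,11])

0, 3, 4, 5, 6, 7, 8, 9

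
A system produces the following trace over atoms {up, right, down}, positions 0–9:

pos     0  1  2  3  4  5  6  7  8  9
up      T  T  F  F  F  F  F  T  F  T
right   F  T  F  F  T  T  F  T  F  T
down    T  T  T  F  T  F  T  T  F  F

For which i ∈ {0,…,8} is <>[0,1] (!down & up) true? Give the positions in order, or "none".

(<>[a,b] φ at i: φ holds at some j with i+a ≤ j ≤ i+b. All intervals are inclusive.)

8

Evaluate at each i in [0,8]:
  i=0: ✗ (none in [0,1])
  i=1: ✗ (none in [1,2])
  i=2: ✗ (none in [2,3])
  i=3: ✗ (none in [3,4])
  i=4: ✗ (none in [4,5])
  i=5: ✗ (none in [5,6])
  i=6: ✗ (none in [6,7])
  i=7: ✗ (none in [7,8])
  i=8: ✓ (witness j=9)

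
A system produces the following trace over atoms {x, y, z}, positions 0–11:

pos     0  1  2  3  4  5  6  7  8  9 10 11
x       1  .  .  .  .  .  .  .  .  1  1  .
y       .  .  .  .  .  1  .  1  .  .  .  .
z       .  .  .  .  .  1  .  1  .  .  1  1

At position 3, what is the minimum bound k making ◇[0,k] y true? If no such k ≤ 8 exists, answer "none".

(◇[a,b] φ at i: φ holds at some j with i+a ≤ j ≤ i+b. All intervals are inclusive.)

2

Scan j = 3,4,… for y:
  j=3: fails
  j=4: fails
  j=5: holds
First hit at j=5, so smallest k = 5-3 = 2.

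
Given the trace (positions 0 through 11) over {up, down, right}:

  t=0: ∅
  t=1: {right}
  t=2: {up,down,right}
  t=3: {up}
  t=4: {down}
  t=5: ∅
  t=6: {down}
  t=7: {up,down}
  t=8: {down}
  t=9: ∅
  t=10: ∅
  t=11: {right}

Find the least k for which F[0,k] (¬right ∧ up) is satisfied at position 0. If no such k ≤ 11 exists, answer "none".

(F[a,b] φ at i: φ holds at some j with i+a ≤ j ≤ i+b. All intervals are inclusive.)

3

Scan j = 0,1,… for (¬right ∧ up):
  j=0: fails
  j=1: fails
  j=2: fails
  j=3: holds
First hit at j=3, so smallest k = 3-0 = 3.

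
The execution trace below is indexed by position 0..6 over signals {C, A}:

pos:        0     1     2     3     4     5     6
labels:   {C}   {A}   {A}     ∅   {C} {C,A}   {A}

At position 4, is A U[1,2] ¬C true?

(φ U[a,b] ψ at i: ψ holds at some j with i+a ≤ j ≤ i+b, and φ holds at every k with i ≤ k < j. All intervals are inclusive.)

Does not hold

Need some j in [5,6] with ¬C, and A at every k in [4,j-1].
  j=5: ¬C false.
  j=6: ¬C holds, but A fails at k=4 → not this j.
No j in the window works → until fails.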